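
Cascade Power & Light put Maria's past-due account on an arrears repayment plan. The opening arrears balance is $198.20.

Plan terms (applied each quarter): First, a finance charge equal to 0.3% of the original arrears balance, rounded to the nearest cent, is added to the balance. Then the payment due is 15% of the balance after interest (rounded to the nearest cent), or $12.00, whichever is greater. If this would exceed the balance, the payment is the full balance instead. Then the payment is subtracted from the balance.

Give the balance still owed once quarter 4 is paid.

Quarter 1: opening $198.20; interest $0.59 → $198.79; payment $29.82; balance $168.97
Quarter 2: opening $168.97; interest $0.59 → $169.56; payment $25.43; balance $144.13
Quarter 3: opening $144.13; interest $0.59 → $144.72; payment $21.71; balance $123.01
Quarter 4: opening $123.01; interest $0.59 → $123.60; payment $18.54; balance $105.06

$105.06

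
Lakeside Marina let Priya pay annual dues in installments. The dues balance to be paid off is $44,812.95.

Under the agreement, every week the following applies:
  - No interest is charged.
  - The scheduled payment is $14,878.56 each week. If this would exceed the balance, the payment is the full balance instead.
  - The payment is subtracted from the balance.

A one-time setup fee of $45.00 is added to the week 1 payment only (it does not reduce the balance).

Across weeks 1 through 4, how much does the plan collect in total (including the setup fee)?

Week 1: $44,812.95 − $14,878.56 (+ $45.00 fee) → $29,934.39
Week 2: $29,934.39 − $14,878.56 → $15,055.83
Week 3: $15,055.83 − $14,878.56 → $177.27
Week 4: $177.27 − $177.27 → $0.00
Total paid: $44,857.95

$44,857.95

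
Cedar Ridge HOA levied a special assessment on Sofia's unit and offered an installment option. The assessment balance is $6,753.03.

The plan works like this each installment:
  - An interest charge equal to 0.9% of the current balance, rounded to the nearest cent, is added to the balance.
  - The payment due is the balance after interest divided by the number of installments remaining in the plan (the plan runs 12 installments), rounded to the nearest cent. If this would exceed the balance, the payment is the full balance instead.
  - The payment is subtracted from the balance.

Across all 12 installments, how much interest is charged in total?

Installment 1: opening $6,753.03; interest $60.78 → $6,813.81; payment $567.82; balance $6,245.99
Installment 2: opening $6,245.99; interest $56.21 → $6,302.20; payment $572.93; balance $5,729.27
Installment 3: opening $5,729.27; interest $51.56 → $5,780.83; payment $578.08; balance $5,202.75
Installment 4: opening $5,202.75; interest $46.82 → $5,249.57; payment $583.29; balance $4,666.28
Installment 5: opening $4,666.28; interest $42.00 → $4,708.28; payment $588.54; balance $4,119.74
Installment 6: opening $4,119.74; interest $37.08 → $4,156.82; payment $593.83; balance $3,562.99
Installment 7: opening $3,562.99; interest $32.07 → $3,595.06; payment $599.18; balance $2,995.88
Installment 8: opening $2,995.88; interest $26.96 → $3,022.84; payment $604.57; balance $2,418.27
Installment 9: opening $2,418.27; interest $21.76 → $2,440.03; payment $610.01; balance $1,830.02
Installment 10: opening $1,830.02; interest $16.47 → $1,846.49; payment $615.50; balance $1,230.99
Installment 11: opening $1,230.99; interest $11.08 → $1,242.07; payment $621.04; balance $621.03
Installment 12: opening $621.03; interest $5.59 → $626.62; payment $626.62; balance $0.00
Total interest: $60.78 + $56.21 + $51.56 + $46.82 + $42.00 + $37.08 + $32.07 + $26.96 + $21.76 + $16.47 + $11.08 + $5.59 = $408.38

$408.38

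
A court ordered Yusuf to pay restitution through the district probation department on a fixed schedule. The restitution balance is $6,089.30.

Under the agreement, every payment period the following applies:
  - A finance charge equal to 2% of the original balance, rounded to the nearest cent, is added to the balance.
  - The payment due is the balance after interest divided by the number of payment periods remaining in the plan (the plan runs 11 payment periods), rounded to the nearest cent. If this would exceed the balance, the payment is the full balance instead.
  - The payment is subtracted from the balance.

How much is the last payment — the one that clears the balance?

Payment period 1: opening $6,089.30; interest $121.79 → $6,211.09; payment $564.64; balance $5,646.45
Payment period 2: opening $5,646.45; interest $121.79 → $5,768.24; payment $576.82; balance $5,191.42
Payment period 3: opening $5,191.42; interest $121.79 → $5,313.21; payment $590.36; balance $4,722.85
Payment period 4: opening $4,722.85; interest $121.79 → $4,844.64; payment $605.58; balance $4,239.06
Payment period 5: opening $4,239.06; interest $121.79 → $4,360.85; payment $622.98; balance $3,737.87
Payment period 6: opening $3,737.87; interest $121.79 → $3,859.66; payment $643.28; balance $3,216.38
Payment period 7: opening $3,216.38; interest $121.79 → $3,338.17; payment $667.63; balance $2,670.54
Payment period 8: opening $2,670.54; interest $121.79 → $2,792.33; payment $698.08; balance $2,094.25
Payment period 9: opening $2,094.25; interest $121.79 → $2,216.04; payment $738.68; balance $1,477.36
Payment period 10: opening $1,477.36; interest $121.79 → $1,599.15; payment $799.58; balance $799.57
Payment period 11: opening $799.57; interest $121.79 → $921.36; payment $921.36; balance $0.00

$921.36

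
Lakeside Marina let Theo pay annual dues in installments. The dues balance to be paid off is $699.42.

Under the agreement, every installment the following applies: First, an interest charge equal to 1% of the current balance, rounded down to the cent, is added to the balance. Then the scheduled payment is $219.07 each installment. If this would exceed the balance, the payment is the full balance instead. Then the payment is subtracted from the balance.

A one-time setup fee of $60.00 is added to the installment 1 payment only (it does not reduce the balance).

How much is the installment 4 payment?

$57.36

Installment 1: opening $699.42; interest $6.99 → $706.41; payment $219.07 (+ $60.00 fee); balance $487.34
Installment 2: opening $487.34; interest $4.87 → $492.21; payment $219.07; balance $273.14
Installment 3: opening $273.14; interest $2.73 → $275.87; payment $219.07; balance $56.80
Installment 4: opening $56.80; interest $0.56 → $57.36; payment $57.36; balance $0.00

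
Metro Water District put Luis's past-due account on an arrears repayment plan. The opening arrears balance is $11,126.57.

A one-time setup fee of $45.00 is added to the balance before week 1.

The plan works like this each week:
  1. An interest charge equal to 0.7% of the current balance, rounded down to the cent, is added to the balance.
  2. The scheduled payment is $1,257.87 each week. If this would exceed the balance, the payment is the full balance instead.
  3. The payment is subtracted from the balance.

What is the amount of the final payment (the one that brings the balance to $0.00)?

# | Opening | Interest | Payment | End bal
1 | $11,171.57 | $78.20 | $1,257.87 | $9,991.90
2 | $9,991.90 | $69.94 | $1,257.87 | $8,803.97
3 | $8,803.97 | $61.62 | $1,257.87 | $7,607.72
4 | $7,607.72 | $53.25 | $1,257.87 | $6,403.10
5 | $6,403.10 | $44.82 | $1,257.87 | $5,190.05
6 | $5,190.05 | $36.33 | $1,257.87 | $3,968.51
7 | $3,968.51 | $27.77 | $1,257.87 | $2,738.41
8 | $2,738.41 | $19.16 | $1,257.87 | $1,499.70
9 | $1,499.70 | $10.49 | $1,257.87 | $252.32
10 | $252.32 | $1.76 | $254.08 | $0.00

$254.08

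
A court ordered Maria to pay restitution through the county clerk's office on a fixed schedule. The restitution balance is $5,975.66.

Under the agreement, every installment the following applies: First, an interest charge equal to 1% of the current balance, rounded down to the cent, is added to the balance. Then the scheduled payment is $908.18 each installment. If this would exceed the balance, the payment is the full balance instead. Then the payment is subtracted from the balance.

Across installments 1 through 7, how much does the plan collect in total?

# | Opening | Interest | Payment | End bal
1 | $5,975.66 | $59.75 | $908.18 | $5,127.23
2 | $5,127.23 | $51.27 | $908.18 | $4,270.32
3 | $4,270.32 | $42.70 | $908.18 | $3,404.84
4 | $3,404.84 | $34.04 | $908.18 | $2,530.70
5 | $2,530.70 | $25.30 | $908.18 | $1,647.82
6 | $1,647.82 | $16.47 | $908.18 | $756.11
7 | $756.11 | $7.56 | $763.67 | $0.00
Total paid: $6,212.75

$6,212.75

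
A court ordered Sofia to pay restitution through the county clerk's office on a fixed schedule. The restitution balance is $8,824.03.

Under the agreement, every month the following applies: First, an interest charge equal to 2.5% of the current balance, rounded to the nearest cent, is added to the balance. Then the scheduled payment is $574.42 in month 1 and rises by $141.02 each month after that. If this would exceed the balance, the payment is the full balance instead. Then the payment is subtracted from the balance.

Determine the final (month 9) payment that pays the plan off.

Month 1: opening $8,824.03; interest $220.60 → $9,044.63; payment $574.42; balance $8,470.21
Month 2: opening $8,470.21; interest $211.76 → $8,681.97; payment $715.44; balance $7,966.53
Month 3: opening $7,966.53; interest $199.16 → $8,165.69; payment $856.46; balance $7,309.23
Month 4: opening $7,309.23; interest $182.73 → $7,491.96; payment $997.48; balance $6,494.48
Month 5: opening $6,494.48; interest $162.36 → $6,656.84; payment $1,138.50; balance $5,518.34
Month 6: opening $5,518.34; interest $137.96 → $5,656.30; payment $1,279.52; balance $4,376.78
Month 7: opening $4,376.78; interest $109.42 → $4,486.20; payment $1,420.54; balance $3,065.66
Month 8: opening $3,065.66; interest $76.64 → $3,142.30; payment $1,561.56; balance $1,580.74
Month 9: opening $1,580.74; interest $39.52 → $1,620.26; payment $1,620.26; balance $0.00

$1,620.26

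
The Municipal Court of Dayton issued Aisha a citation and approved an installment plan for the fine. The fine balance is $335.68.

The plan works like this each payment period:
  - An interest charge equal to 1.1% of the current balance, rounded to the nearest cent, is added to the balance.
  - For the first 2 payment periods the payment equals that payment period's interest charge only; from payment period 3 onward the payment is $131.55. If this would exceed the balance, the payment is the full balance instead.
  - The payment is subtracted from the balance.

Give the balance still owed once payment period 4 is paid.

$78.56

Payment period 1: $335.68 +$3.69 interest = $339.37; pay $3.69 → $335.68
Payment period 2: $335.68 +$3.69 interest = $339.37; pay $3.69 → $335.68
Payment period 3: $335.68 +$3.69 interest = $339.37; pay $131.55 → $207.82
Payment period 4: $207.82 +$2.29 interest = $210.11; pay $131.55 → $78.56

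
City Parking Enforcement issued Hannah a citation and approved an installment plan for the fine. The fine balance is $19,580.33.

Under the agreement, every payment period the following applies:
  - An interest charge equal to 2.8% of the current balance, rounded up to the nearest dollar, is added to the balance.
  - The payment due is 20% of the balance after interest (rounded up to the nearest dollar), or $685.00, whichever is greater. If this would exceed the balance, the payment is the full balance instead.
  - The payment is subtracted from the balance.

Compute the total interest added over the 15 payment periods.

# | Opening | Interest | Payment | End bal
1 | $19,580.33 | $549.00 | $4,026.00 | $16,103.33
2 | $16,103.33 | $451.00 | $3,311.00 | $13,243.33
3 | $13,243.33 | $371.00 | $2,723.00 | $10,891.33
4 | $10,891.33 | $305.00 | $2,240.00 | $8,956.33
5 | $8,956.33 | $251.00 | $1,842.00 | $7,365.33
6 | $7,365.33 | $207.00 | $1,515.00 | $6,057.33
7 | $6,057.33 | $170.00 | $1,246.00 | $4,981.33
8 | $4,981.33 | $140.00 | $1,025.00 | $4,096.33
9 | $4,096.33 | $115.00 | $843.00 | $3,368.33
10 | $3,368.33 | $95.00 | $693.00 | $2,770.33
11 | $2,770.33 | $78.00 | $685.00 | $2,163.33
12 | $2,163.33 | $61.00 | $685.00 | $1,539.33
13 | $1,539.33 | $44.00 | $685.00 | $898.33
14 | $898.33 | $26.00 | $685.00 | $239.33
15 | $239.33 | $7.00 | $246.33 | $0.00
Total interest: $549.00 + $451.00 + $371.00 + $305.00 + $251.00 + $207.00 + $170.00 + $140.00 + $115.00 + $95.00 + $78.00 + $61.00 + $44.00 + $26.00 + $7.00 = $2,870.00

$2,870.00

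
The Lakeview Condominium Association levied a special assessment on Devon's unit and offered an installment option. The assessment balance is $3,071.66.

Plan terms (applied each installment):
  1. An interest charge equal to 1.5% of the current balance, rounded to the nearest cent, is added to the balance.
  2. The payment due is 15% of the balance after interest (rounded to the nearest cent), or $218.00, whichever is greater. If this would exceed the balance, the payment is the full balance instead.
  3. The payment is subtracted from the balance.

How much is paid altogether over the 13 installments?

Installment 1: opening $3,071.66; interest $46.07 → $3,117.73; payment $467.66; balance $2,650.07
Installment 2: opening $2,650.07; interest $39.75 → $2,689.82; payment $403.47; balance $2,286.35
Installment 3: opening $2,286.35; interest $34.30 → $2,320.65; payment $348.10; balance $1,972.55
Installment 4: opening $1,972.55; interest $29.59 → $2,002.14; payment $300.32; balance $1,701.82
Installment 5: opening $1,701.82; interest $25.53 → $1,727.35; payment $259.10; balance $1,468.25
Installment 6: opening $1,468.25; interest $22.02 → $1,490.27; payment $223.54; balance $1,266.73
Installment 7: opening $1,266.73; interest $19.00 → $1,285.73; payment $218.00; balance $1,067.73
Installment 8: opening $1,067.73; interest $16.02 → $1,083.75; payment $218.00; balance $865.75
Installment 9: opening $865.75; interest $12.99 → $878.74; payment $218.00; balance $660.74
Installment 10: opening $660.74; interest $9.91 → $670.65; payment $218.00; balance $452.65
Installment 11: opening $452.65; interest $6.79 → $459.44; payment $218.00; balance $241.44
Installment 12: opening $241.44; interest $3.62 → $245.06; payment $218.00; balance $27.06
Installment 13: opening $27.06; interest $0.41 → $27.47; payment $27.47; balance $0.00
Total paid: $3,337.66

$3,337.66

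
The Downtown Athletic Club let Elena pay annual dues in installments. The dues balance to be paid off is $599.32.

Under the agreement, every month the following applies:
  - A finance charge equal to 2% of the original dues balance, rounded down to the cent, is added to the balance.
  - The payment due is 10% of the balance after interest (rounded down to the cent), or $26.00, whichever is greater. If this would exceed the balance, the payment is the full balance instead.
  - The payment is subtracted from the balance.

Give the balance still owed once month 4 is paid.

$430.30

Month 1: opening $599.32; interest $11.98 → $611.30; payment $61.13; balance $550.17
Month 2: opening $550.17; interest $11.98 → $562.15; payment $56.21; balance $505.94
Month 3: opening $505.94; interest $11.98 → $517.92; payment $51.79; balance $466.13
Month 4: opening $466.13; interest $11.98 → $478.11; payment $47.81; balance $430.30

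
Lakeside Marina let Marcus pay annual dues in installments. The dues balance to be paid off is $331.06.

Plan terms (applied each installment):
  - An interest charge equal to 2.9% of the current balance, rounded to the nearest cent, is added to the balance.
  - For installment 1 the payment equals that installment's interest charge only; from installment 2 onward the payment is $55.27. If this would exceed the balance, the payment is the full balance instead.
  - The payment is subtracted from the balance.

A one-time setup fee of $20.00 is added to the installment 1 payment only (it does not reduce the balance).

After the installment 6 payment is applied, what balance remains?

Installment 1: opening $331.06; interest $9.60 → $340.66; payment $9.60 (+ $20.00 fee); balance $331.06
Installment 2: opening $331.06; interest $9.60 → $340.66; payment $55.27; balance $285.39
Installment 3: opening $285.39; interest $8.28 → $293.67; payment $55.27; balance $238.40
Installment 4: opening $238.40; interest $6.91 → $245.31; payment $55.27; balance $190.04
Installment 5: opening $190.04; interest $5.51 → $195.55; payment $55.27; balance $140.28
Installment 6: opening $140.28; interest $4.07 → $144.35; payment $55.27; balance $89.08

$89.08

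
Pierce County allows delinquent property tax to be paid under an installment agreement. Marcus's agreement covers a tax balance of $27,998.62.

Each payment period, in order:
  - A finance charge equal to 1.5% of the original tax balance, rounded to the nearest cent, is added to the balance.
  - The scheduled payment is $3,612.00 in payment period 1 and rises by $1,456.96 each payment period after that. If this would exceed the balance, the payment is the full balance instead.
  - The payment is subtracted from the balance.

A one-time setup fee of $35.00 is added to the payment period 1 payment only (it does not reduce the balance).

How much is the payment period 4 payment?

$7,982.88

Payment period 1: $27,998.62 +$419.98 interest = $28,418.60; pay $3,612.00 (+ $35.00 fee) → $24,806.60
Payment period 2: $24,806.60 +$419.98 interest = $25,226.58; pay $5,068.96 → $20,157.62
Payment period 3: $20,157.62 +$419.98 interest = $20,577.60; pay $6,525.92 → $14,051.68
Payment period 4: $14,051.68 +$419.98 interest = $14,471.66; pay $7,982.88 → $6,488.78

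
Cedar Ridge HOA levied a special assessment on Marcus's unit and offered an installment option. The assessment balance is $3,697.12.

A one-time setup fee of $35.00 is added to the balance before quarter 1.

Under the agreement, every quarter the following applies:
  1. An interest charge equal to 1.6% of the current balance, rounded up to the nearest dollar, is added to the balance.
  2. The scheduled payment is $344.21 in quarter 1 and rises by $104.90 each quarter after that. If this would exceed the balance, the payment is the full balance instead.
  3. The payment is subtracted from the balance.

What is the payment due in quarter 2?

Quarter 1: $3,732.12 +$60.00 interest = $3,792.12; pay $344.21 → $3,447.91
Quarter 2: $3,447.91 +$56.00 interest = $3,503.91; pay $449.11 → $3,054.80

$449.11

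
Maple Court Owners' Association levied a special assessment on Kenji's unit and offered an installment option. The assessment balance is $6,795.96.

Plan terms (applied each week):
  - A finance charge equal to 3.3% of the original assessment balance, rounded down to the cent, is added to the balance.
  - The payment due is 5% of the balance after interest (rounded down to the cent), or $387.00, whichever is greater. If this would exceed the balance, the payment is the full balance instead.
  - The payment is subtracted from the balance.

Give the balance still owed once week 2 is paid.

$6,470.48

Week 1: $6,795.96 +$224.26 interest = $7,020.22; pay $387.00 → $6,633.22
Week 2: $6,633.22 +$224.26 interest = $6,857.48; pay $387.00 → $6,470.48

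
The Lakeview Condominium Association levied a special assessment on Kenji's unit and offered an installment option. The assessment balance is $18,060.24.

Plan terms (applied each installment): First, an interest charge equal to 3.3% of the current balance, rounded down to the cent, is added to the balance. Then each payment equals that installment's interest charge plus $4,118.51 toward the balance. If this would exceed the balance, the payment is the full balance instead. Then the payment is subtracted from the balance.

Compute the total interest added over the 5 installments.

$1,620.80

Installment 1: opening $18,060.24; interest $595.98 → $18,656.22; payment $4,714.49; balance $13,941.73
Installment 2: opening $13,941.73; interest $460.07 → $14,401.80; payment $4,578.58; balance $9,823.22
Installment 3: opening $9,823.22; interest $324.16 → $10,147.38; payment $4,442.67; balance $5,704.71
Installment 4: opening $5,704.71; interest $188.25 → $5,892.96; payment $4,306.76; balance $1,586.20
Installment 5: opening $1,586.20; interest $52.34 → $1,638.54; payment $1,638.54; balance $0.00
Total interest: $595.98 + $460.07 + $324.16 + $188.25 + $52.34 = $1,620.80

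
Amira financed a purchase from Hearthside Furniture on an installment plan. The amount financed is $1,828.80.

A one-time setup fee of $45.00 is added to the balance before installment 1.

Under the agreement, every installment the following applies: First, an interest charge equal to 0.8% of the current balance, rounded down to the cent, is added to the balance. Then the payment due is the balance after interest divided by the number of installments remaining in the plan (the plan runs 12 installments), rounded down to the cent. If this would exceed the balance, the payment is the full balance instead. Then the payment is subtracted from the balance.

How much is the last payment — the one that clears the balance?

Installment 1: opening $1,873.80; interest $14.99 → $1,888.79; payment $157.39; balance $1,731.40
Installment 2: opening $1,731.40; interest $13.85 → $1,745.25; payment $158.65; balance $1,586.60
Installment 3: opening $1,586.60; interest $12.69 → $1,599.29; payment $159.92; balance $1,439.37
Installment 4: opening $1,439.37; interest $11.51 → $1,450.88; payment $161.20; balance $1,289.68
Installment 5: opening $1,289.68; interest $10.31 → $1,299.99; payment $162.49; balance $1,137.50
Installment 6: opening $1,137.50; interest $9.10 → $1,146.60; payment $163.80; balance $982.80
Installment 7: opening $982.80; interest $7.86 → $990.66; payment $165.11; balance $825.55
Installment 8: opening $825.55; interest $6.60 → $832.15; payment $166.43; balance $665.72
Installment 9: opening $665.72; interest $5.32 → $671.04; payment $167.76; balance $503.28
Installment 10: opening $503.28; interest $4.02 → $507.30; payment $169.10; balance $338.20
Installment 11: opening $338.20; interest $2.70 → $340.90; payment $170.45; balance $170.45
Installment 12: opening $170.45; interest $1.36 → $171.81; payment $171.81; balance $0.00

$171.81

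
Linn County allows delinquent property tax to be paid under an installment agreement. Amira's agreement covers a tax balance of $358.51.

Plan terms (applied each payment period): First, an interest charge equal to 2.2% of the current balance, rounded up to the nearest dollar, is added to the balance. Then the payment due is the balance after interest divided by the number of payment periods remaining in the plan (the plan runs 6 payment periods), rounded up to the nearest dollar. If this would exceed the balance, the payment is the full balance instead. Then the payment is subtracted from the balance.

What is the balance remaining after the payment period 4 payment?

$129.51

Payment period 1: opening $358.51; interest $8.00 → $366.51; payment $62.00; balance $304.51
Payment period 2: opening $304.51; interest $7.00 → $311.51; payment $63.00; balance $248.51
Payment period 3: opening $248.51; interest $6.00 → $254.51; payment $64.00; balance $190.51
Payment period 4: opening $190.51; interest $5.00 → $195.51; payment $66.00; balance $129.51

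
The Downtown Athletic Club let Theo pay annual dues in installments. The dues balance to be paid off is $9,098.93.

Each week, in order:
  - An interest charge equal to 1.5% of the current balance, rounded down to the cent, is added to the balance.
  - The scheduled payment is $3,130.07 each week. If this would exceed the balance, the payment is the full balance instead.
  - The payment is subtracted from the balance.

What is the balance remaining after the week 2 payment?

$3,066.85

Week 1: opening $9,098.93; interest $136.48 → $9,235.41; payment $3,130.07; balance $6,105.34
Week 2: opening $6,105.34; interest $91.58 → $6,196.92; payment $3,130.07; balance $3,066.85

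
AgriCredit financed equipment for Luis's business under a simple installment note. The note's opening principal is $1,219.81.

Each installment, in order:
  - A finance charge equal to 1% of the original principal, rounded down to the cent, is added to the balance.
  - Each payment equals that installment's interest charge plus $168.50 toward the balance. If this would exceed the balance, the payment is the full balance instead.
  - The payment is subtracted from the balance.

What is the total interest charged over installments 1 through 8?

Installment 1: $1,219.81 +$12.19 interest = $1,232.00; pay $180.69 → $1,051.31
Installment 2: $1,051.31 +$12.19 interest = $1,063.50; pay $180.69 → $882.81
Installment 3: $882.81 +$12.19 interest = $895.00; pay $180.69 → $714.31
Installment 4: $714.31 +$12.19 interest = $726.50; pay $180.69 → $545.81
Installment 5: $545.81 +$12.19 interest = $558.00; pay $180.69 → $377.31
Installment 6: $377.31 +$12.19 interest = $389.50; pay $180.69 → $208.81
Installment 7: $208.81 +$12.19 interest = $221.00; pay $180.69 → $40.31
Installment 8: $40.31 +$12.19 interest = $52.50; pay $52.50 → $0.00
Total interest: $12.19 + $12.19 + $12.19 + $12.19 + $12.19 + $12.19 + $12.19 + $12.19 = $97.52

$97.52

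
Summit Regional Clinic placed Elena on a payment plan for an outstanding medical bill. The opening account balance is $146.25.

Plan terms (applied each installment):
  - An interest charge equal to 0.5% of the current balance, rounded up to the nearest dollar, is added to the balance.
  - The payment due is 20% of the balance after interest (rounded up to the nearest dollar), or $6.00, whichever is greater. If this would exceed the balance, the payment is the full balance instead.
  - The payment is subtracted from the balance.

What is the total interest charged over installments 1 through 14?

$14.00

# | Opening | Interest | Payment | End bal
1 | $146.25 | $1.00 | $30.00 | $117.25
2 | $117.25 | $1.00 | $24.00 | $94.25
3 | $94.25 | $1.00 | $20.00 | $75.25
4 | $75.25 | $1.00 | $16.00 | $60.25
5 | $60.25 | $1.00 | $13.00 | $48.25
6 | $48.25 | $1.00 | $10.00 | $39.25
7 | $39.25 | $1.00 | $9.00 | $31.25
8 | $31.25 | $1.00 | $7.00 | $25.25
9 | $25.25 | $1.00 | $6.00 | $20.25
10 | $20.25 | $1.00 | $6.00 | $15.25
11 | $15.25 | $1.00 | $6.00 | $10.25
12 | $10.25 | $1.00 | $6.00 | $5.25
13 | $5.25 | $1.00 | $6.00 | $0.25
14 | $0.25 | $1.00 | $1.25 | $0.00
Total interest: $1.00 + $1.00 + $1.00 + $1.00 + $1.00 + $1.00 + $1.00 + $1.00 + $1.00 + $1.00 + $1.00 + $1.00 + $1.00 + $1.00 = $14.00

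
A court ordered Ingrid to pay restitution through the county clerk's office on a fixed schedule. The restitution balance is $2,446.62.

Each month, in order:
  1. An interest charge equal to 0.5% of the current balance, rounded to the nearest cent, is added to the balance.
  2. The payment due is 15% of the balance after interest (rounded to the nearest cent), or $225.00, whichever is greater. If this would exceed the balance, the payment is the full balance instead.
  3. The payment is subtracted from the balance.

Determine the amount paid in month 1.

$368.83

Month 1: opening $2,446.62; interest $12.23 → $2,458.85; payment $368.83; balance $2,090.02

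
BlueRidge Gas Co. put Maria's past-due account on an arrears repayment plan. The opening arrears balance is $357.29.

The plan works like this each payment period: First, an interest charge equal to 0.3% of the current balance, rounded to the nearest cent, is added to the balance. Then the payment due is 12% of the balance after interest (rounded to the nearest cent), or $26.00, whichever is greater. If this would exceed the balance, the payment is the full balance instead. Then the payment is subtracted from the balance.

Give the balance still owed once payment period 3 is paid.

Payment period 1: $357.29 +$1.07 interest = $358.36; pay $43.00 → $315.36
Payment period 2: $315.36 +$0.95 interest = $316.31; pay $37.96 → $278.35
Payment period 3: $278.35 +$0.84 interest = $279.19; pay $33.50 → $245.69

$245.69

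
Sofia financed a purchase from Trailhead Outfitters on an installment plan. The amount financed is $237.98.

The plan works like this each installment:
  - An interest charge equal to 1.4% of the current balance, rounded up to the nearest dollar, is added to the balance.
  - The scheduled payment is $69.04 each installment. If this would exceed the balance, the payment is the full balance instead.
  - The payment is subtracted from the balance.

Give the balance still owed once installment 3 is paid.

Installment 1: $237.98 +$4.00 interest = $241.98; pay $69.04 → $172.94
Installment 2: $172.94 +$3.00 interest = $175.94; pay $69.04 → $106.90
Installment 3: $106.90 +$2.00 interest = $108.90; pay $69.04 → $39.86

$39.86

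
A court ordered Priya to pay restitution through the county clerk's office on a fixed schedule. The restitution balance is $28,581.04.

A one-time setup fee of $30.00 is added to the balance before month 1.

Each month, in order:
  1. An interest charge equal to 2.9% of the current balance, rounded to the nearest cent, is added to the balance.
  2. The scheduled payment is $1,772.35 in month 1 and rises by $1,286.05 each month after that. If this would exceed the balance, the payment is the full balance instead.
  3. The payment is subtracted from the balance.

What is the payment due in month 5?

# | Opening | Interest | Payment | End bal
1 | $28,611.04 | $829.72 | $1,772.35 | $27,668.41
2 | $27,668.41 | $802.38 | $3,058.40 | $25,412.39
3 | $25,412.39 | $736.96 | $4,344.45 | $21,804.90
4 | $21,804.90 | $632.34 | $5,630.50 | $16,806.74
5 | $16,806.74 | $487.40 | $6,916.55 | $10,377.59

$6,916.55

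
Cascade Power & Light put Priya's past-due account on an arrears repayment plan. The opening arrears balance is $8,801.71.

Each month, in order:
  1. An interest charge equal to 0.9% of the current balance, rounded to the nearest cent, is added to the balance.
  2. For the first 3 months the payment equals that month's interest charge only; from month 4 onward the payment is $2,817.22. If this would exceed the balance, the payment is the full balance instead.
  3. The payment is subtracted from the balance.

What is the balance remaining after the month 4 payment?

$6,063.71

Month 1: opening $8,801.71; interest $79.22 → $8,880.93; payment $79.22; balance $8,801.71
Month 2: opening $8,801.71; interest $79.22 → $8,880.93; payment $79.22; balance $8,801.71
Month 3: opening $8,801.71; interest $79.22 → $8,880.93; payment $79.22; balance $8,801.71
Month 4: opening $8,801.71; interest $79.22 → $8,880.93; payment $2,817.22; balance $6,063.71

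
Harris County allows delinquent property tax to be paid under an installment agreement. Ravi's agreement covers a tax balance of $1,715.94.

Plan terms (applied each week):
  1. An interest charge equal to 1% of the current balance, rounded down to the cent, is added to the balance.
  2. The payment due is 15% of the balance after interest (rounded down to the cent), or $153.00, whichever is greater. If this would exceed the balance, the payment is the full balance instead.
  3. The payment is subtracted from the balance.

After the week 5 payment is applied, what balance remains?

Week 1: $1,715.94 +$17.15 interest = $1,733.09; pay $259.96 → $1,473.13
Week 2: $1,473.13 +$14.73 interest = $1,487.86; pay $223.17 → $1,264.69
Week 3: $1,264.69 +$12.64 interest = $1,277.33; pay $191.59 → $1,085.74
Week 4: $1,085.74 +$10.85 interest = $1,096.59; pay $164.48 → $932.11
Week 5: $932.11 +$9.32 interest = $941.43; pay $153.00 → $788.43

$788.43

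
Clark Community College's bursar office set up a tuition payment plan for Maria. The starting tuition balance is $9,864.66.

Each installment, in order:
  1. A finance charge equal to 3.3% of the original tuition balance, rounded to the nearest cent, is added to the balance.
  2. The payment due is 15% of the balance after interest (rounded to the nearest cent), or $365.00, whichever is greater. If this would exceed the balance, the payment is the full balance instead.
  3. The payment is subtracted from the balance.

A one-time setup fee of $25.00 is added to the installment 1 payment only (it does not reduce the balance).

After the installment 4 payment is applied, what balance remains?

$6,031.15

Installment 1: $9,864.66 +$325.53 interest = $10,190.19; pay $1,528.53 (+ $25.00 fee) → $8,661.66
Installment 2: $8,661.66 +$325.53 interest = $8,987.19; pay $1,348.08 → $7,639.11
Installment 3: $7,639.11 +$325.53 interest = $7,964.64; pay $1,194.70 → $6,769.94
Installment 4: $6,769.94 +$325.53 interest = $7,095.47; pay $1,064.32 → $6,031.15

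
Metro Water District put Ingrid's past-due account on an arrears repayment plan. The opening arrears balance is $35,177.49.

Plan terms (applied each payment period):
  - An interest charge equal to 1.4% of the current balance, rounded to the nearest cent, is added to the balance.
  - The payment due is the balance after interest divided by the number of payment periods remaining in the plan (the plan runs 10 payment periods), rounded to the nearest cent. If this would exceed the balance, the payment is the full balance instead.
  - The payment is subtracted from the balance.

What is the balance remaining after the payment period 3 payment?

# | Opening | Interest | Payment | End bal
1 | $35,177.49 | $492.48 | $3,567.00 | $32,102.97
2 | $32,102.97 | $449.44 | $3,616.93 | $28,935.48
3 | $28,935.48 | $405.10 | $3,667.57 | $25,673.01

$25,673.01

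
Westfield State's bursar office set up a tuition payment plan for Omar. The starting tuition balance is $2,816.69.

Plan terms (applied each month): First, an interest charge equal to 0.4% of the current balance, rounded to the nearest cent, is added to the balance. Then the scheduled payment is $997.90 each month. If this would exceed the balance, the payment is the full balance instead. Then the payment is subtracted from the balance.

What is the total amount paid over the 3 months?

Month 1: $2,816.69 +$11.27 interest = $2,827.96; pay $997.90 → $1,830.06
Month 2: $1,830.06 +$7.32 interest = $1,837.38; pay $997.90 → $839.48
Month 3: $839.48 +$3.36 interest = $842.84; pay $842.84 → $0.00
Total paid: $2,838.64

$2,838.64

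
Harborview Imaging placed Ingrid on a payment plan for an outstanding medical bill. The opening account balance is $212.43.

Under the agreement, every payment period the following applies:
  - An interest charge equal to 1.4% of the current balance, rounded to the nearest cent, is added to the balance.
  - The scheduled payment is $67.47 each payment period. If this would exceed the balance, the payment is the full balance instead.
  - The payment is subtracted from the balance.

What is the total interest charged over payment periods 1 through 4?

$6.43

Payment period 1: $212.43 +$2.97 interest = $215.40; pay $67.47 → $147.93
Payment period 2: $147.93 +$2.07 interest = $150.00; pay $67.47 → $82.53
Payment period 3: $82.53 +$1.16 interest = $83.69; pay $67.47 → $16.22
Payment period 4: $16.22 +$0.23 interest = $16.45; pay $16.45 → $0.00
Total interest: $2.97 + $2.07 + $1.16 + $0.23 = $6.43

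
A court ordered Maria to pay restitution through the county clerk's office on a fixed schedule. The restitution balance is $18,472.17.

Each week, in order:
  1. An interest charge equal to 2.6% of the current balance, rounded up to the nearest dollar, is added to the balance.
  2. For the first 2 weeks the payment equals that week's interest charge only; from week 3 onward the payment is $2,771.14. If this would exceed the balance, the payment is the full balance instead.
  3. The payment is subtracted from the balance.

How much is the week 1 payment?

Week 1: opening $18,472.17; interest $481.00 → $18,953.17; payment $481.00; balance $18,472.17

$481.00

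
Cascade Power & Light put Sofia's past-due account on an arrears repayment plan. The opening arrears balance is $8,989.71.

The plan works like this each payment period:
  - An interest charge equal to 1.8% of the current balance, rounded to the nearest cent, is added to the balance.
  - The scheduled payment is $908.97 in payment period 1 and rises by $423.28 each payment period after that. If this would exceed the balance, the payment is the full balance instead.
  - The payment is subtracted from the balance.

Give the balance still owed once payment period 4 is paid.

$3,349.13

Payment period 1: $8,989.71 +$161.81 interest = $9,151.52; pay $908.97 → $8,242.55
Payment period 2: $8,242.55 +$148.37 interest = $8,390.92; pay $1,332.25 → $7,058.67
Payment period 3: $7,058.67 +$127.06 interest = $7,185.73; pay $1,755.53 → $5,430.20
Payment period 4: $5,430.20 +$97.74 interest = $5,527.94; pay $2,178.81 → $3,349.13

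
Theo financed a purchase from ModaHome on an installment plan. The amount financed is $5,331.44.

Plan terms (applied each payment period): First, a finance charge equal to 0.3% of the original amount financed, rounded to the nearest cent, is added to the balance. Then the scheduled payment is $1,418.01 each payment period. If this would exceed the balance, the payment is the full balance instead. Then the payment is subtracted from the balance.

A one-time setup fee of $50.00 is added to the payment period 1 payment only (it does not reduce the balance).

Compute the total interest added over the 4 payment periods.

Payment period 1: $5,331.44 +$15.99 interest = $5,347.43; pay $1,418.01 (+ $50.00 fee) → $3,929.42
Payment period 2: $3,929.42 +$15.99 interest = $3,945.41; pay $1,418.01 → $2,527.40
Payment period 3: $2,527.40 +$15.99 interest = $2,543.39; pay $1,418.01 → $1,125.38
Payment period 4: $1,125.38 +$15.99 interest = $1,141.37; pay $1,141.37 → $0.00
Total interest: $15.99 + $15.99 + $15.99 + $15.99 = $63.96

$63.96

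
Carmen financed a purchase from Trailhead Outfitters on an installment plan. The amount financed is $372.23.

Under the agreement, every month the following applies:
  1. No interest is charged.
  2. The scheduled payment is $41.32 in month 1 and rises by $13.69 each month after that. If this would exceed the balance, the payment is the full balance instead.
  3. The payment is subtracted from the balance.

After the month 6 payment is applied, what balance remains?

$0.00

Month 1: $372.23 − $41.32 → $330.91
Month 2: $330.91 − $55.01 → $275.90
Month 3: $275.90 − $68.70 → $207.20
Month 4: $207.20 − $82.39 → $124.81
Month 5: $124.81 − $96.08 → $28.73
Month 6: $28.73 − $28.73 → $0.00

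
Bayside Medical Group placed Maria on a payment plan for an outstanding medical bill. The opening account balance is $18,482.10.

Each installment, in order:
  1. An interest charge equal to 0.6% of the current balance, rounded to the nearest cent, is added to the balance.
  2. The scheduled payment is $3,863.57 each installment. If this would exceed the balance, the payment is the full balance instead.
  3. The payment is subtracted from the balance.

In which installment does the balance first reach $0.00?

Installment 1: $18,482.10 +$110.89 interest = $18,592.99; pay $3,863.57 → $14,729.42
Installment 2: $14,729.42 +$88.38 interest = $14,817.80; pay $3,863.57 → $10,954.23
Installment 3: $10,954.23 +$65.73 interest = $11,019.96; pay $3,863.57 → $7,156.39
Installment 4: $7,156.39 +$42.94 interest = $7,199.33; pay $3,863.57 → $3,335.76
Installment 5: $3,335.76 +$20.01 interest = $3,355.77; pay $3,355.77 → $0.00
Balance reaches $0.00 in installment 5.

5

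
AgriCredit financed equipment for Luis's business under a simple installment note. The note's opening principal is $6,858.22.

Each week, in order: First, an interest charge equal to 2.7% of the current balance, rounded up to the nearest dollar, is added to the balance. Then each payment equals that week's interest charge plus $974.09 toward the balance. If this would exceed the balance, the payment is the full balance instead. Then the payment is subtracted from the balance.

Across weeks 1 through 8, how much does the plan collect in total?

Week 1: $6,858.22 +$186.00 interest = $7,044.22; pay $1,160.09 → $5,884.13
Week 2: $5,884.13 +$159.00 interest = $6,043.13; pay $1,133.09 → $4,910.04
Week 3: $4,910.04 +$133.00 interest = $5,043.04; pay $1,107.09 → $3,935.95
Week 4: $3,935.95 +$107.00 interest = $4,042.95; pay $1,081.09 → $2,961.86
Week 5: $2,961.86 +$80.00 interest = $3,041.86; pay $1,054.09 → $1,987.77
Week 6: $1,987.77 +$54.00 interest = $2,041.77; pay $1,028.09 → $1,013.68
Week 7: $1,013.68 +$28.00 interest = $1,041.68; pay $1,002.09 → $39.59
Week 8: $39.59 +$2.00 interest = $41.59; pay $41.59 → $0.00
Total paid: $7,607.22

$7,607.22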